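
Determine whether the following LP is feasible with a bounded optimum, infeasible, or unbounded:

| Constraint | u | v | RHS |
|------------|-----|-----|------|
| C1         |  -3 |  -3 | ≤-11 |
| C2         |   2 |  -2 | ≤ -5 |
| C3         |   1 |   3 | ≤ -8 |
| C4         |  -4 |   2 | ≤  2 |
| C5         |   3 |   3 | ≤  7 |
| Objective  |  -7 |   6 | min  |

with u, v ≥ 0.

Infeasible (no feasible solution exists)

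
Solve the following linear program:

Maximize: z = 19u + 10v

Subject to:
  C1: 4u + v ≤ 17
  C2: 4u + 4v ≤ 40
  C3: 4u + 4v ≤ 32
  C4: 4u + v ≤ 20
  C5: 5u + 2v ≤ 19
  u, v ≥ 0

Evaluate the objective at each vertex of the feasible region:
  z(0, 0) = 0
  z(3.8, 0) = 72.2
  z(1, 7) = 89  ←
  z(0, 8) = 80
The maximum is at u = 1, v = 7.

u = 1, v = 7, z = 89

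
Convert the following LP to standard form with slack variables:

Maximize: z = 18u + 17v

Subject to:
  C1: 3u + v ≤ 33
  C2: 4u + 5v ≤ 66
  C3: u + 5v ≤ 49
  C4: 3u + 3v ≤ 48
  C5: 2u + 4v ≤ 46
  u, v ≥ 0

max z = 18u + 17v

s.t.
  3u + v + s1 = 33
  4u + 5v + s2 = 66
  u + 5v + s3 = 49
  3u + 3v + s4 = 48
  2u + 4v + s5 = 46
  u, v, s1, s2, s3, s4, s5 ≥ 0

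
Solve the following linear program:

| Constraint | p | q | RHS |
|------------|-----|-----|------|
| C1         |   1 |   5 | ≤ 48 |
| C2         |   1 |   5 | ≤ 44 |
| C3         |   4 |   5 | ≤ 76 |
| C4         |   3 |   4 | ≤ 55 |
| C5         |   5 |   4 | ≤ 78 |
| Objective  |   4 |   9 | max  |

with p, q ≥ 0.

Evaluate the objective at each vertex of the feasible region:
  z(0, 0) = 0
  z(15.6, 0) = 62.4
  z(11.5, 5.125) = 92.12
  z(9, 7) = 99  ←
  z(0, 8.8) = 79.2
The maximum is at p = 9, q = 7.

p = 9, q = 7, z = 99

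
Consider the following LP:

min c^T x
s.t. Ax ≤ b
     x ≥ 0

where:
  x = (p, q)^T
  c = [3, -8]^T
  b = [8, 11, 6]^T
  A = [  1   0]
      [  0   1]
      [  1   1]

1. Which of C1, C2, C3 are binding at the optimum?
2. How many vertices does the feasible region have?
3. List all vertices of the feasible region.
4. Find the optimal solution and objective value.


1. C3
2. 3
3. (0, 0), (6, 0), (0, 6)
4. p = 0, q = 6, z = -48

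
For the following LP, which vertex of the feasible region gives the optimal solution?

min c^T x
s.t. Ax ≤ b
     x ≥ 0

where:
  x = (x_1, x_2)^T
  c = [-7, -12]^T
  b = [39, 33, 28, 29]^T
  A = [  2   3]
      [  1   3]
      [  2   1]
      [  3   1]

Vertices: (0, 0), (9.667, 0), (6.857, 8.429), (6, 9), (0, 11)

Evaluate the objective at each vertex of the feasible region:
  z(0, 0) = 0
  z(9.667, 0) = -67.67
  z(6.857, 8.429) = -149.1
  z(6, 9) = -150  ←
  z(0, 11) = -132
The minimum is at x_1 = 6, x_2 = 9.

(6, 9)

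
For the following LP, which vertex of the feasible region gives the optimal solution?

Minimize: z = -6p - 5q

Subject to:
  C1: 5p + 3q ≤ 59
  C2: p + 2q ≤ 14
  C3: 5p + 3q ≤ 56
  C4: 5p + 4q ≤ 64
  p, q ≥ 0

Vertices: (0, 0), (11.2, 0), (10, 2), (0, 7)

Evaluate the objective at each vertex of the feasible region:
  z(0, 0) = 0
  z(11.2, 0) = -67.2
  z(10, 2) = -70  ←
  z(0, 7) = -35
The minimum is at p = 10, q = 2.

(10, 2)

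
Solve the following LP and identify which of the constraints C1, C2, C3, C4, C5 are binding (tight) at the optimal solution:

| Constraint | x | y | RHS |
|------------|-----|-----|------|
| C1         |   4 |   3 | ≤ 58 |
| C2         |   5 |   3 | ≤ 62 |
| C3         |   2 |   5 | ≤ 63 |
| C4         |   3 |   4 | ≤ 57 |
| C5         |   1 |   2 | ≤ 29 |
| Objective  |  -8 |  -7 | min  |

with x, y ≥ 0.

At x = 7, y = 9, compute slack b - a·x for each constraint:
  C1: 58 − 55 = 3  (slack)
  C2: 62 − 62 = 0  (binding)
  C3: 63 − 59 = 4  (slack)
  C4: 57 − 57 = 0  (binding)
  C5: 29 − 25 = 4  (slack)

Optimal: x = 7, y = 9
Binding: C2, C4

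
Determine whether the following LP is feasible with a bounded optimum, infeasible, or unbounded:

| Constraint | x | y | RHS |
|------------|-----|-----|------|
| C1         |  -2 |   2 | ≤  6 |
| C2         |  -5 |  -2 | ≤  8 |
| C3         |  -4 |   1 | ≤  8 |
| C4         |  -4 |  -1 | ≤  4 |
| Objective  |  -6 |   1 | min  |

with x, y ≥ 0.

Unbounded (objective can decrease without bound)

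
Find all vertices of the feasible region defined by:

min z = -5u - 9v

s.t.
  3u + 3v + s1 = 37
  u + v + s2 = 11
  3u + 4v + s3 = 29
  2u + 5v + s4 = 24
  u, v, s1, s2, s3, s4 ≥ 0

(0, 0), (9.667, 0), (7, 2), (0, 4.8)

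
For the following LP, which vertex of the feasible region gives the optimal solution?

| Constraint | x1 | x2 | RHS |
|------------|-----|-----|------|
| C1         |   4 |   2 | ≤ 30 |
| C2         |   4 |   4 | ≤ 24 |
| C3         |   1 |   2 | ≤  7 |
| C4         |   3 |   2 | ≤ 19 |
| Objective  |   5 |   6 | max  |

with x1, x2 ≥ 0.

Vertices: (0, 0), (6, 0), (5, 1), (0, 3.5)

Evaluate the objective at each vertex of the feasible region:
  z(0, 0) = 0
  z(6, 0) = 30
  z(5, 1) = 31  ←
  z(0, 3.5) = 21
The maximum is at x1 = 5, x2 = 1.

(5, 1)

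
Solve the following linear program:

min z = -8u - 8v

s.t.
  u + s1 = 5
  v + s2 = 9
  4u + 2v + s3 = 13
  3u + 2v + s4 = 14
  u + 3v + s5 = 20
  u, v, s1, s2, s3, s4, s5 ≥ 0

Evaluate the objective at each vertex of the feasible region:
  z(0, 0) = 0
  z(3.25, 0) = -26
  z(0, 6.5) = -52  ←
The minimum is at u = 0, v = 6.5.

u = 0, v = 6.5, z = -52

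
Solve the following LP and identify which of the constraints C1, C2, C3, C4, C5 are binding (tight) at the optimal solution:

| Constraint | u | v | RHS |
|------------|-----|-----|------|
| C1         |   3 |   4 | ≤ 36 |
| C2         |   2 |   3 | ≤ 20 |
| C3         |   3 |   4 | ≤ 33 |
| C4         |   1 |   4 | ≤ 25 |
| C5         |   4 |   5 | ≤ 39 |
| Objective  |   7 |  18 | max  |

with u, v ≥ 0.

At u = 1, v = 6, compute slack b - a·x for each constraint:
  C1: 36 − 27 = 9  (slack)
  C2: 20 − 20 = 0  (binding)
  C3: 33 − 27 = 6  (slack)
  C4: 25 − 25 = 0  (binding)
  C5: 39 − 34 = 5  (slack)

Optimal: u = 1, v = 6
Binding: C2, C4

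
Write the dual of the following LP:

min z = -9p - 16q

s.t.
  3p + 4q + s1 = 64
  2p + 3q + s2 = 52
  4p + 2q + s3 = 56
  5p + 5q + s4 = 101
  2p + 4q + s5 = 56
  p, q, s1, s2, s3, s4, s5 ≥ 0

Primal min cᵀx s.t. Ax ≤ b, x ≥ 0  →  Dual max −bᵀy s.t. Aᵀy ≥ −c, y ≥ 0.

Maximize: z = -64y1 - 52y2 - 56y3 - 101y4 - 56y5

Subject to:
  3y1 + 2y2 + 4y3 + 5y4 + 2y5 ≥ 9
  4y1 + 3y2 + 2y3 + 5y4 + 4y5 ≥ 16
  y1, y2, y3, y4, y5 ≥ 0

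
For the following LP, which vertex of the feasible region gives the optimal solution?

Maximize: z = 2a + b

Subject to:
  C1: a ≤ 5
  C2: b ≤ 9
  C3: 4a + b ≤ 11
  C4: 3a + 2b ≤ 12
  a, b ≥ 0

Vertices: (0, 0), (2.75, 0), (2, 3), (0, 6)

Evaluate the objective at each vertex of the feasible region:
  z(0, 0) = 0
  z(2.75, 0) = 5.5
  z(2, 3) = 7  ←
  z(0, 6) = 6
The maximum is at a = 2, b = 3.

(2, 3)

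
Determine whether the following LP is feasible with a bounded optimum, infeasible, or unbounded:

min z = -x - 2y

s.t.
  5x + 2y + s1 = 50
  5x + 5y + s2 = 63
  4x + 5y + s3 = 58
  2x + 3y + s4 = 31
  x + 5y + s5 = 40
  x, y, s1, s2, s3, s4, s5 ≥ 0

Feasible with a bounded optimal solution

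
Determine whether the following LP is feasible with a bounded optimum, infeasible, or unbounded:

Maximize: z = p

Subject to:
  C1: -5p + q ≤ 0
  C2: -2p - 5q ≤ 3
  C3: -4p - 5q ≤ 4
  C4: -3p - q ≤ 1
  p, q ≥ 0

Unbounded (objective can increase without bound)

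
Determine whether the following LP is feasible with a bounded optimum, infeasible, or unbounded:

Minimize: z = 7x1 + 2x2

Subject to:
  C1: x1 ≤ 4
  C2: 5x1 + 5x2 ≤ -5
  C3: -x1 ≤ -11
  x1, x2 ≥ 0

Infeasible (no feasible solution exists)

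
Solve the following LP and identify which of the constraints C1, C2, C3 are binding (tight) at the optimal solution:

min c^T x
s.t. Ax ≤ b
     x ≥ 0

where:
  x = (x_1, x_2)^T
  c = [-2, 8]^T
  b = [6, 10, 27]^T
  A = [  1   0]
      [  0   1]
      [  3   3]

At x_1 = 6, x_2 = 0, compute slack b - a·x for each constraint:
  C1: 6 − 6 = 0  (binding)
  C2: 10 − 0 = 10  (slack)
  C3: 27 − 18 = 9  (slack)

Optimal: x_1 = 6, x_2 = 0
Binding: C1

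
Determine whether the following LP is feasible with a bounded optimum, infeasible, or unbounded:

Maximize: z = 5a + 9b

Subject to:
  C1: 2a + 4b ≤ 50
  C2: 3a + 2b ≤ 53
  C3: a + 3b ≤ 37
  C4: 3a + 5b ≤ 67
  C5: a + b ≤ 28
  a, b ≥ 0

Feasible with a bounded optimal solution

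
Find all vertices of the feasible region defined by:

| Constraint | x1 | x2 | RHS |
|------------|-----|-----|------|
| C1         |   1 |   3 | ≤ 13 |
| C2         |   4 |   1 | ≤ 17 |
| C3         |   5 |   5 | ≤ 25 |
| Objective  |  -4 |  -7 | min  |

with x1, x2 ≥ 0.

(0, 0), (4.25, 0), (4, 1), (1, 4), (0, 4.333)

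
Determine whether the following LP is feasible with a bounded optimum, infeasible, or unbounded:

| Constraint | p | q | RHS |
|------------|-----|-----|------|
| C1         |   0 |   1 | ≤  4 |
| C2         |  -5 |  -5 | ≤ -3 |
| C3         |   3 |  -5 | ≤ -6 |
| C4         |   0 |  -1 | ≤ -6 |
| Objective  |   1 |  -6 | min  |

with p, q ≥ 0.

Infeasible (no feasible solution exists)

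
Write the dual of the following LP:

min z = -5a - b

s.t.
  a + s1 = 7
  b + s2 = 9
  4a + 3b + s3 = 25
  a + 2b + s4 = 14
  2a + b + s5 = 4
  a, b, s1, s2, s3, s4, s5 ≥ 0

Primal min cᵀx s.t. Ax ≤ b, x ≥ 0  →  Dual max −bᵀy s.t. Aᵀy ≥ −c, y ≥ 0.

Maximize: z = -7y1 - 9y2 - 25y3 - 14y4 - 4y5

Subject to:
  y1 + 4y3 + y4 + 2y5 ≥ 5
  y2 + 3y3 + 2y4 + y5 ≥ 1
  y1, y2, y3, y4, y5 ≥ 0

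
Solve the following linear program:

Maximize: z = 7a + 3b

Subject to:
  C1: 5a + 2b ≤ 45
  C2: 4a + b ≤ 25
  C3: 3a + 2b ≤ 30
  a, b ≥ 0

Evaluate the objective at each vertex of the feasible region:
  z(0, 0) = 0
  z(6.25, 0) = 43.75
  z(4, 9) = 55  ←
  z(0, 15) = 45
The maximum is at a = 4, b = 9.

a = 4, b = 9, z = 55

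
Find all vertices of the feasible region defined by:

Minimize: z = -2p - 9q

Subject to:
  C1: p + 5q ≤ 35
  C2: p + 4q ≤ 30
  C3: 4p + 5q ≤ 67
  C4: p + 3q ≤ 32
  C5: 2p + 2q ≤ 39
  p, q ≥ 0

(0, 0), (16.75, 0), (10.73, 4.818), (10, 5), (0, 7)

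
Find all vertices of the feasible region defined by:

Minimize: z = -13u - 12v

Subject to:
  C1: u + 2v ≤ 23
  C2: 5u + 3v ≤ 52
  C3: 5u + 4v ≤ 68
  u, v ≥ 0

(0, 0), (10.4, 0), (5, 9), (0, 11.5)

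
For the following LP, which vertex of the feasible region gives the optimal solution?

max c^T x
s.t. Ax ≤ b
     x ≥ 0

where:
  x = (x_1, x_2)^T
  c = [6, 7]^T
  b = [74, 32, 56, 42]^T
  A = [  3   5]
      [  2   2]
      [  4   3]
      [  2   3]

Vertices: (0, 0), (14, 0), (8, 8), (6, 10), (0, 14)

Evaluate the objective at each vertex of the feasible region:
  z(0, 0) = 0
  z(14, 0) = 84
  z(8, 8) = 104
  z(6, 10) = 106  ←
  z(0, 14) = 98
The maximum is at x_1 = 6, x_2 = 10.

(6, 10)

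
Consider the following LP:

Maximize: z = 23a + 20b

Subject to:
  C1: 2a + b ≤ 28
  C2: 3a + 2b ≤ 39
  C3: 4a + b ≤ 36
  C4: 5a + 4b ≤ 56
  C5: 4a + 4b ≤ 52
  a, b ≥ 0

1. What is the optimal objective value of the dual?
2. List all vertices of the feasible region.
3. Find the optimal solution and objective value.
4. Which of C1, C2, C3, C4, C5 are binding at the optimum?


1. 272
2. (0, 0), (9, 0), (8, 4), (4, 9), (0, 13)
3. a = 4, b = 9, z = 272
4. C4, C5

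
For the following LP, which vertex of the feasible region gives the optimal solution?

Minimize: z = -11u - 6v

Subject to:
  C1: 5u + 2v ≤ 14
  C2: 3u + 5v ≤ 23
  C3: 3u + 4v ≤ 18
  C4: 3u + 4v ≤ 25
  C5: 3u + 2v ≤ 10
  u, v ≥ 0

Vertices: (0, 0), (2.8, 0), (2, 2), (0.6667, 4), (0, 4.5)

Evaluate the objective at each vertex of the feasible region:
  z(0, 0) = 0
  z(2.8, 0) = -30.8
  z(2, 2) = -34  ←
  z(0.6667, 4) = -31.33
  z(0, 4.5) = -27
The minimum is at u = 2, v = 2.

(2, 2)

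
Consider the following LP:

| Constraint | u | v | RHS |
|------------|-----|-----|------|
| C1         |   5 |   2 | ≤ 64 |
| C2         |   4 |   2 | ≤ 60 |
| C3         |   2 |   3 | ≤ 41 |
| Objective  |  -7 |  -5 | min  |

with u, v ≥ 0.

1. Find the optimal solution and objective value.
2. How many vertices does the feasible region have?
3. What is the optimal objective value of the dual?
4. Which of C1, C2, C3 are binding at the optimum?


1. u = 10, v = 7, z = -105
2. 4
3. -105
4. C1, C3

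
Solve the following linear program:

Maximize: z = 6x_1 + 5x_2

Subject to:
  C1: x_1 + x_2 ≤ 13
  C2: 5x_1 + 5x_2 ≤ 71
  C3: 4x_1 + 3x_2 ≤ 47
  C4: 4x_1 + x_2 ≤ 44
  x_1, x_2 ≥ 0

Evaluate the objective at each vertex of the feasible region:
  z(0, 0) = 0
  z(11, 0) = 66
  z(10.62, 1.5) = 71.25
  z(8, 5) = 73  ←
  z(0, 13) = 65
The maximum is at x_1 = 8, x_2 = 5.

x_1 = 8, x_2 = 5, z = 73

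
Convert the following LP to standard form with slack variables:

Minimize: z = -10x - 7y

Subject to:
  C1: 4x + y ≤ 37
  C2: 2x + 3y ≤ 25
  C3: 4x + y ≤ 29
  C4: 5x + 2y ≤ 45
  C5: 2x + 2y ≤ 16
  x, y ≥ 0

min z = -10x - 7y

s.t.
  4x + y + s1 = 37
  2x + 3y + s2 = 25
  4x + y + s3 = 29
  5x + 2y + s4 = 45
  2x + 2y + s5 = 16
  x, y, s1, s2, s3, s4, s5 ≥ 0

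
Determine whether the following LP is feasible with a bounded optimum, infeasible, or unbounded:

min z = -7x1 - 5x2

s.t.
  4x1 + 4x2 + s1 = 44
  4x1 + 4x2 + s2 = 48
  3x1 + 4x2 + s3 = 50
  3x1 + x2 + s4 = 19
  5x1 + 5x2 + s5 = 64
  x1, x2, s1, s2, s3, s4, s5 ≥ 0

Feasible with a bounded optimal solution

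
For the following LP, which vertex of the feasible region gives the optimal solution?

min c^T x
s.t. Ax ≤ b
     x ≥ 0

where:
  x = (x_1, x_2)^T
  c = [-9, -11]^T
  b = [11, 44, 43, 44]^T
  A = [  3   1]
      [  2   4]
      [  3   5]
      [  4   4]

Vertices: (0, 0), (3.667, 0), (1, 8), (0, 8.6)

Evaluate the objective at each vertex of the feasible region:
  z(0, 0) = 0
  z(3.667, 0) = -33
  z(1, 8) = -97  ←
  z(0, 8.6) = -94.6
The minimum is at x_1 = 1, x_2 = 8.

(1, 8)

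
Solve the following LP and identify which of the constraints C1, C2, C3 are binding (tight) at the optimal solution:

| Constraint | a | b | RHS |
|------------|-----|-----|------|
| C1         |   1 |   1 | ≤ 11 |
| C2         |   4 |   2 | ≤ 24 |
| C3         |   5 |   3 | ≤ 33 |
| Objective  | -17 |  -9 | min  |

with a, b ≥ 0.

At a = 3, b = 6, compute slack b - a·x for each constraint:
  C1: 11 − 9 = 2  (slack)
  C2: 24 − 24 = 0  (binding)
  C3: 33 − 33 = 0  (binding)

Optimal: a = 3, b = 6
Binding: C2, C3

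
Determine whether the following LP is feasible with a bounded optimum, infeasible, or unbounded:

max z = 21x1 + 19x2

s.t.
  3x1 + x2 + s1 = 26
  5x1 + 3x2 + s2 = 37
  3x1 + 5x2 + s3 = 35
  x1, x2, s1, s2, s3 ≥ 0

Feasible with a bounded optimal solution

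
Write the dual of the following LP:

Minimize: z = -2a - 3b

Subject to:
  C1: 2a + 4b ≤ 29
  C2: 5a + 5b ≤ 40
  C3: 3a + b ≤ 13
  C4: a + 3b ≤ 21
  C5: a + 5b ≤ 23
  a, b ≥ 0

Primal min cᵀx s.t. Ax ≤ b, x ≥ 0  →  Dual max −bᵀy s.t. Aᵀy ≥ −c, y ≥ 0.

Maximize: z = -29y1 - 40y2 - 13y3 - 21y4 - 23y5

Subject to:
  2y1 + 5y2 + 3y3 + y4 + y5 ≥ 2
  4y1 + 5y2 + y3 + 3y4 + 5y5 ≥ 3
  y1, y2, y3, y4, y5 ≥ 0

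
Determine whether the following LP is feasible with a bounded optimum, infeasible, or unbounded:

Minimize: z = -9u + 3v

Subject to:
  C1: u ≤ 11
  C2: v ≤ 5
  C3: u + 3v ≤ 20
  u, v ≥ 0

Feasible with a bounded optimal solution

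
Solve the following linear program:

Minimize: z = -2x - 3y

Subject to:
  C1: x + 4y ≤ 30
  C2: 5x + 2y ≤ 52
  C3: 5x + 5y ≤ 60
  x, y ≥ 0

Evaluate the objective at each vertex of the feasible region:
  z(0, 0) = 0
  z(10.4, 0) = -20.8
  z(9.333, 2.667) = -26.67
  z(6, 6) = -30  ←
  z(0, 7.5) = -22.5
The minimum is at x = 6, y = 6.

x = 6, y = 6, z = -30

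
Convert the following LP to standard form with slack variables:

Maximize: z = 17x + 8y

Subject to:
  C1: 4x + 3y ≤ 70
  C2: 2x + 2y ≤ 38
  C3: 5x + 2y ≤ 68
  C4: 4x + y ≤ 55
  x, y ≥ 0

max z = 17x + 8y

s.t.
  4x + 3y + s1 = 70
  2x + 2y + s2 = 38
  5x + 2y + s3 = 68
  4x + y + s4 = 55
  x, y, s1, s2, s3, s4 ≥ 0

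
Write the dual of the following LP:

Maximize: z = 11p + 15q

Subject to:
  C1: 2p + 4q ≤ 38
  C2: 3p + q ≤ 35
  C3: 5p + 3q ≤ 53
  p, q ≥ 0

Primal max cᵀx s.t. Ax ≤ b, x ≥ 0  →  Dual min bᵀy s.t. Aᵀy ≥ c, y ≥ 0.

Minimize: z = 38y1 + 35y2 + 53y3

Subject to:
  2y1 + 3y2 + 5y3 ≥ 11
  4y1 + y2 + 3y3 ≥ 15
  y1, y2, y3 ≥ 0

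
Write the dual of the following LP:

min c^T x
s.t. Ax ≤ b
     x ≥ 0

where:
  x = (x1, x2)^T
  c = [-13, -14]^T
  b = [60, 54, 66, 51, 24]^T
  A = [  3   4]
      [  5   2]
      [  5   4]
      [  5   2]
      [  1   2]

Primal min cᵀx s.t. Ax ≤ b, x ≥ 0  →  Dual max −bᵀy s.t. Aᵀy ≥ −c, y ≥ 0.

Maximize: z = -60y1 - 54y2 - 66y3 - 51y4 - 24y5

Subject to:
  3y1 + 5y2 + 5y3 + 5y4 + y5 ≥ 13
  4y1 + 2y2 + 4y3 + 2y4 + 2y5 ≥ 14
  y1, y2, y3, y4, y5 ≥ 0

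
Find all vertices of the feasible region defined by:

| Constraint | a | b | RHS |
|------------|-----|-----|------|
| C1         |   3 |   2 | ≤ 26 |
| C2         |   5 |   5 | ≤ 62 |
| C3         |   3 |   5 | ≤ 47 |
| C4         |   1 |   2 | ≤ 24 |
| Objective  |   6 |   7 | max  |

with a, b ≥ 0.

(0, 0), (8.667, 0), (4, 7), (0, 9.4)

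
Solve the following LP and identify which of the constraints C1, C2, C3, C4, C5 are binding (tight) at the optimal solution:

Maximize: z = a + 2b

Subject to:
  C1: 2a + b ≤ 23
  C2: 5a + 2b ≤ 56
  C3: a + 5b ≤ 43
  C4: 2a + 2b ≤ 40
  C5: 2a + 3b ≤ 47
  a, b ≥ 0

At a = 8, b = 7, compute slack b - a·x for each constraint:
  C1: 23 − 23 = 0  (binding)
  C2: 56 − 54 = 2  (slack)
  C3: 43 − 43 = 0  (binding)
  C4: 40 − 30 = 10  (slack)
  C5: 47 − 37 = 10  (slack)

Optimal: a = 8, b = 7
Binding: C1, C3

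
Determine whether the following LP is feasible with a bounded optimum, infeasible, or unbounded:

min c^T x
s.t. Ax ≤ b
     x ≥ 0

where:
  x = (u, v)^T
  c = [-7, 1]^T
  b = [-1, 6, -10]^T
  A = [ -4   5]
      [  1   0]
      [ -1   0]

Infeasible (no feasible solution exists)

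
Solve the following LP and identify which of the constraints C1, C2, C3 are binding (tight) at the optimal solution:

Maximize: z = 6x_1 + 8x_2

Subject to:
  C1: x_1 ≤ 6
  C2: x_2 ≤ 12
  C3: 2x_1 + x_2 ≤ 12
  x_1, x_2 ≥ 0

At x_1 = 0, x_2 = 12, compute slack b - a·x for each constraint:
  C1: 6 − 0 = 6  (slack)
  C2: 12 − 12 = 0  (binding)
  C3: 12 − 12 = 0  (binding)

Optimal: x_1 = 0, x_2 = 12
Binding: C2, C3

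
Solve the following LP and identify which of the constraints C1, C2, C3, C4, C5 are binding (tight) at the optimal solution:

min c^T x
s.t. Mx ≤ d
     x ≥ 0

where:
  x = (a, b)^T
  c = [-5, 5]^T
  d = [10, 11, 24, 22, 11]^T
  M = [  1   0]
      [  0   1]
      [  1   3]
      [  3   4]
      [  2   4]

At a = 5.5, b = 0, compute slack b - a·x for each constraint:
  C1: 10 − 5.5 = 4.5  (slack)
  C2: 11 − 0 = 11  (slack)
  C3: 24 − 5.5 = 18.5  (slack)
  C4: 22 − 16.5 = 5.5  (slack)
  C5: 11 − 11 = 0  (binding)

Optimal: a = 5.5, b = 0
Binding: C5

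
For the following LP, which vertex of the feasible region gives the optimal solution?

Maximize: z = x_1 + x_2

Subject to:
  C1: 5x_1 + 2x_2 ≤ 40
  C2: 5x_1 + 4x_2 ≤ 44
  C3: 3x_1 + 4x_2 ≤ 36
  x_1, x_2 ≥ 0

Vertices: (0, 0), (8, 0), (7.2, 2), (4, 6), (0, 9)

Evaluate the objective at each vertex of the feasible region:
  z(0, 0) = 0
  z(8, 0) = 8
  z(7.2, 2) = 9.2
  z(4, 6) = 10  ←
  z(0, 9) = 9
The maximum is at x_1 = 4, x_2 = 6.

(4, 6)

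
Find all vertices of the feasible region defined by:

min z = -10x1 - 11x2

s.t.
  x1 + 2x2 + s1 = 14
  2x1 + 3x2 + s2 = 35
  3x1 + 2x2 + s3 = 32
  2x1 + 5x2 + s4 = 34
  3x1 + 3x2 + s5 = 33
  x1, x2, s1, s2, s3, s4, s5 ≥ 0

(0, 0), (10.67, 0), (10, 1), (8, 3), (2, 6), (0, 6.8)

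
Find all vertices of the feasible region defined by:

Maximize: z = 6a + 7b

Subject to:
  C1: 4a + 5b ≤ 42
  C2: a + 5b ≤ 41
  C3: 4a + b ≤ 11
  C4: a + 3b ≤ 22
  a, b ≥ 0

(0, 0), (2.75, 0), (1, 7), (0, 7.333)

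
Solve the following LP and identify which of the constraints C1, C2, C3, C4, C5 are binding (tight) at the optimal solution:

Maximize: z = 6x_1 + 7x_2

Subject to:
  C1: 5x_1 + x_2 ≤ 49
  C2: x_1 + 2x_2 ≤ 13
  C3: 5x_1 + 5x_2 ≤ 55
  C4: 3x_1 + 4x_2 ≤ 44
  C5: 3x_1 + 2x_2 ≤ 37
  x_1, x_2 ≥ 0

At x_1 = 9, x_2 = 2, compute slack b - a·x for each constraint:
  C1: 49 − 47 = 2  (slack)
  C2: 13 − 13 = 0  (binding)
  C3: 55 − 55 = 0  (binding)
  C4: 44 − 35 = 9  (slack)
  C5: 37 − 31 = 6  (slack)

Optimal: x_1 = 9, x_2 = 2
Binding: C2, C3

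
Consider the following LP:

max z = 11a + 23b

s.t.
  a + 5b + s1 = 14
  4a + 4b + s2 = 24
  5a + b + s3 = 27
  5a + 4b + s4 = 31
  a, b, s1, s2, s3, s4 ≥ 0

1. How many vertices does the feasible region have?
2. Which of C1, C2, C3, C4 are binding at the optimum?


1. 5
2. C1, C2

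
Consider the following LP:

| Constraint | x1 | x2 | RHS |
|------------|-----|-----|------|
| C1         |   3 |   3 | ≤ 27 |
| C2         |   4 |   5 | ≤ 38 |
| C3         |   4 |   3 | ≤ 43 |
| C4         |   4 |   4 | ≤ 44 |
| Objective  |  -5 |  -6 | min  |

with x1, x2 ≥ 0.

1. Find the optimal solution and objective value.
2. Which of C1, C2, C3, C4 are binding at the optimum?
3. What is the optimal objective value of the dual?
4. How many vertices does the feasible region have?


1. x1 = 7, x2 = 2, z = -47
2. C1, C2
3. -47
4. 4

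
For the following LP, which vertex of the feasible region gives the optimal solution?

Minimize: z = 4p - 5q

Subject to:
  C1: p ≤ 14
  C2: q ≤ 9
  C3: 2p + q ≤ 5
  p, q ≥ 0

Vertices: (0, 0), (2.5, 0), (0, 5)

Evaluate the objective at each vertex of the feasible region:
  z(0, 0) = 0
  z(2.5, 0) = 10
  z(0, 5) = -25  ←
The minimum is at p = 0, q = 5.

(0, 5)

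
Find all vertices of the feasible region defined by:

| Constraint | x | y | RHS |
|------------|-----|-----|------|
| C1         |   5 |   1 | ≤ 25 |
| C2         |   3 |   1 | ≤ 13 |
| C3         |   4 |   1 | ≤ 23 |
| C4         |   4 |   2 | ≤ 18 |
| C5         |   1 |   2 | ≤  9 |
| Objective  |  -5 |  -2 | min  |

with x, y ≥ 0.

(0, 0), (4.333, 0), (4, 1), (3, 3), (0, 4.5)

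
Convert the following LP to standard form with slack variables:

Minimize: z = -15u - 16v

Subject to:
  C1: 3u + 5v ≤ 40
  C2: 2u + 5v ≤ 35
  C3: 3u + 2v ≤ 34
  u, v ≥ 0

min z = -15u - 16v

s.t.
  3u + 5v + s1 = 40
  2u + 5v + s2 = 35
  3u + 2v + s3 = 34
  u, v, s1, s2, s3 ≥ 0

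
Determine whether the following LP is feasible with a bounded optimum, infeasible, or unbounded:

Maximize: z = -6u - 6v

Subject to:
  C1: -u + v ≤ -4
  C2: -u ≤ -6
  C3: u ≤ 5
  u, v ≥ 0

Infeasible (no feasible solution exists)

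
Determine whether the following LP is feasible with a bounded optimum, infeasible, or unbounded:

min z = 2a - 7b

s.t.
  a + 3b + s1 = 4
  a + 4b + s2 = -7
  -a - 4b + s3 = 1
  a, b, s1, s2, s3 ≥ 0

Infeasible (no feasible solution exists)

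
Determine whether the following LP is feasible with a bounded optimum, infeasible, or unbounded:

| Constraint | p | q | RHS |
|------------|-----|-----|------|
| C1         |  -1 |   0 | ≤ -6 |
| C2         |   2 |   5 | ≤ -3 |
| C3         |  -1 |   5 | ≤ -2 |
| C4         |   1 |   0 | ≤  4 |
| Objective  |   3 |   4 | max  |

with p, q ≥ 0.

Infeasible (no feasible solution exists)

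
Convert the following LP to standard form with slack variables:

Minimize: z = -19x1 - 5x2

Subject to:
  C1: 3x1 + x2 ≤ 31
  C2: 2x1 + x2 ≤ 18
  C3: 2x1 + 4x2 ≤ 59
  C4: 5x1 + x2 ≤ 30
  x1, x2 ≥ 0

min z = -19x1 - 5x2

s.t.
  3x1 + x2 + s1 = 31
  2x1 + x2 + s2 = 18
  2x1 + 4x2 + s3 = 59
  5x1 + x2 + s4 = 30
  x1, x2, s1, s2, s3, s4 ≥ 0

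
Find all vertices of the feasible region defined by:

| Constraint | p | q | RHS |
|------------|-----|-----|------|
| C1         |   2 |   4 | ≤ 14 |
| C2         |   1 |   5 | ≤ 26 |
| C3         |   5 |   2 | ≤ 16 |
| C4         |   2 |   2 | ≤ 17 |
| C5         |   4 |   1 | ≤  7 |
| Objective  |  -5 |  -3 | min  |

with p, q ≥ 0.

(0, 0), (1.75, 0), (1, 3), (0, 3.5)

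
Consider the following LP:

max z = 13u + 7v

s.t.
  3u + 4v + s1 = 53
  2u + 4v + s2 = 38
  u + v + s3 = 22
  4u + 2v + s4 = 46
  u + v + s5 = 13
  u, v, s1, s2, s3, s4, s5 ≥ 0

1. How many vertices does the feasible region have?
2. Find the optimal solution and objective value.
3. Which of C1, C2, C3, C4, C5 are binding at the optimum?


1. 5
2. u = 10, v = 3, z = 151
3. C4, C5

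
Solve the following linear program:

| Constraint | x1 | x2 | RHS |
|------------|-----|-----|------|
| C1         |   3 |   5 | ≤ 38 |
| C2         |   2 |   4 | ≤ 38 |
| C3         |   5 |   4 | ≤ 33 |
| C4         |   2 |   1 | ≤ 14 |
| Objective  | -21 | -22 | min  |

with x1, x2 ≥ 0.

Evaluate the objective at each vertex of the feasible region:
  z(0, 0) = 0
  z(6.6, 0) = -138.6
  z(1, 7) = -175  ←
  z(0, 7.6) = -167.2
The minimum is at x1 = 1, x2 = 7.

x1 = 1, x2 = 7, z = -175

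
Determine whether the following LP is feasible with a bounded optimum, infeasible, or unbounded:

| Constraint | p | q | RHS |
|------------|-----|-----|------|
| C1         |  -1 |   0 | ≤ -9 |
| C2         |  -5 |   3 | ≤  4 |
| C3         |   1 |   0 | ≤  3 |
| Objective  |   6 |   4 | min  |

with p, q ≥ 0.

Infeasible (no feasible solution exists)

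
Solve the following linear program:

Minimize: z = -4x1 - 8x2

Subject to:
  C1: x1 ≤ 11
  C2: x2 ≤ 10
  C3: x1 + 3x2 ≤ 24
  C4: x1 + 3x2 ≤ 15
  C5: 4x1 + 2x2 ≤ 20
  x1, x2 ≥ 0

Evaluate the objective at each vertex of the feasible region:
  z(0, 0) = 0
  z(5, 0) = -20
  z(3, 4) = -44  ←
  z(0, 5) = -40
The minimum is at x1 = 3, x2 = 4.

x1 = 3, x2 = 4, z = -44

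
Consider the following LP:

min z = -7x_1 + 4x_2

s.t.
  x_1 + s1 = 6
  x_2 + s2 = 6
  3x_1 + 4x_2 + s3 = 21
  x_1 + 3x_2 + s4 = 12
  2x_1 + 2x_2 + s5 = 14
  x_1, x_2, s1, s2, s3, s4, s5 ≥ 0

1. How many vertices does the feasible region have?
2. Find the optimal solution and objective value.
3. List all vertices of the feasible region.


1. 5
2. x_1 = 6, x_2 = 0, z = -42
3. (0, 0), (6, 0), (6, 0.75), (3, 3), (0, 4)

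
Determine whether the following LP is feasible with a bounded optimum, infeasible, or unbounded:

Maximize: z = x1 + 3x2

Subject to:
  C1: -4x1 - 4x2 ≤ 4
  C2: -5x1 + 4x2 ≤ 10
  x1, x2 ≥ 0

Unbounded (objective can increase without bound)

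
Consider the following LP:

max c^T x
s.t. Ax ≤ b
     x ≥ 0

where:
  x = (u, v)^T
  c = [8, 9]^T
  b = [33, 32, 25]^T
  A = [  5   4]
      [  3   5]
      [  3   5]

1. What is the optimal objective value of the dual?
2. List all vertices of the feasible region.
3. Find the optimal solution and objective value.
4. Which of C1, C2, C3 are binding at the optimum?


1. 58
2. (0, 0), (6.6, 0), (5, 2), (0, 5)
3. u = 5, v = 2, z = 58
4. C1, C3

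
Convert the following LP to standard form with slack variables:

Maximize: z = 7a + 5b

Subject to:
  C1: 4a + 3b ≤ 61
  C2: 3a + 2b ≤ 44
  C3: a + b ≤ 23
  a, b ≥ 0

max z = 7a + 5b

s.t.
  4a + 3b + s1 = 61
  3a + 2b + s2 = 44
  a + b + s3 = 23
  a, b, s1, s2, s3 ≥ 0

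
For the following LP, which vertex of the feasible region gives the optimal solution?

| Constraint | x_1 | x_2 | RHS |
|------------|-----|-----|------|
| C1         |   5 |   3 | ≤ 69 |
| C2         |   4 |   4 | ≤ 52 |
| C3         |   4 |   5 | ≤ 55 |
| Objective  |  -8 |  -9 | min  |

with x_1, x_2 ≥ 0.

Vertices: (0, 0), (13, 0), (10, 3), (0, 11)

Evaluate the objective at each vertex of the feasible region:
  z(0, 0) = 0
  z(13, 0) = -104
  z(10, 3) = -107  ←
  z(0, 11) = -99
The minimum is at x_1 = 10, x_2 = 3.

(10, 3)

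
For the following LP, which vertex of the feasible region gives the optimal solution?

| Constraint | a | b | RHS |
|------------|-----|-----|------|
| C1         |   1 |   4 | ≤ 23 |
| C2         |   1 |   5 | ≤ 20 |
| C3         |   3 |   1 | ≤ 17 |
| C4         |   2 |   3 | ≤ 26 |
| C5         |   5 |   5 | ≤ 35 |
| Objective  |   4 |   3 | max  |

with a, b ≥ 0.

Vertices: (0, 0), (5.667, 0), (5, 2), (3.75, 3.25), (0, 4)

Evaluate the objective at each vertex of the feasible region:
  z(0, 0) = 0
  z(5.667, 0) = 22.67
  z(5, 2) = 26  ←
  z(3.75, 3.25) = 24.75
  z(0, 4) = 12
The maximum is at a = 5, b = 2.

(5, 2)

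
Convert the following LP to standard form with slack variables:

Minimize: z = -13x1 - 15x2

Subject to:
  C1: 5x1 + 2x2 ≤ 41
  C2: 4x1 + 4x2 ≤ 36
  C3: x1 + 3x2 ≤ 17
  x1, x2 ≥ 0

min z = -13x1 - 15x2

s.t.
  5x1 + 2x2 + s1 = 41
  4x1 + 4x2 + s2 = 36
  x1 + 3x2 + s3 = 17
  x1, x2, s1, s2, s3 ≥ 0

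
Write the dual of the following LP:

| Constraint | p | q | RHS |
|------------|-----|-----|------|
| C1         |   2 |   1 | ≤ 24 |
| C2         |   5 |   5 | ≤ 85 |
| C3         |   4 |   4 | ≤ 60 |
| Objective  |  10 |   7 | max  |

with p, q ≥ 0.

Primal max cᵀx s.t. Ax ≤ b, x ≥ 0  →  Dual min bᵀy s.t. Aᵀy ≥ c, y ≥ 0.

Minimize: z = 24y1 + 85y2 + 60y3

Subject to:
  2y1 + 5y2 + 4y3 ≥ 10
  y1 + 5y2 + 4y3 ≥ 7
  y1, y2, y3 ≥ 0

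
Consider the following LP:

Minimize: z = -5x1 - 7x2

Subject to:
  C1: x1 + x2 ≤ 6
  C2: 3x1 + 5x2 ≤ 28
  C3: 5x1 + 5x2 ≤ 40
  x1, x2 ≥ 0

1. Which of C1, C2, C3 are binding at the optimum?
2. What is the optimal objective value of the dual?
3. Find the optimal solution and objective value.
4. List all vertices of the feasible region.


1. C1, C2
2. -40
3. x1 = 1, x2 = 5, z = -40
4. (0, 0), (6, 0), (1, 5), (0, 5.6)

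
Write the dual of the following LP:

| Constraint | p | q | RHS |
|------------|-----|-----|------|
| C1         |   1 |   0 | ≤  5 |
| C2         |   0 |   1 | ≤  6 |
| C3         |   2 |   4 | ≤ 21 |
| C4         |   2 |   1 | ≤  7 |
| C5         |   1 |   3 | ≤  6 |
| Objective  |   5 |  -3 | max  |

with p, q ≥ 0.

Primal max cᵀx s.t. Ax ≤ b, x ≥ 0  →  Dual min bᵀy s.t. Aᵀy ≥ c, y ≥ 0.

Minimize: z = 5y1 + 6y2 + 21y3 + 7y4 + 6y5

Subject to:
  y1 + 2y3 + 2y4 + y5 ≥ 5
  y2 + 4y3 + y4 + 3y5 ≥ -3
  y1, y2, y3, y4, y5 ≥ 0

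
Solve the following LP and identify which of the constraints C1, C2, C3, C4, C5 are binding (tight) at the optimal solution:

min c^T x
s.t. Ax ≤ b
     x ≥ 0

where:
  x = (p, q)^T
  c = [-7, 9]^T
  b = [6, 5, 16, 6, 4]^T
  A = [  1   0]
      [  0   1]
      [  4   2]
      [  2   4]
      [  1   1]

At p = 3, q = 0, compute slack b - a·x for each constraint:
  C1: 6 − 3 = 3  (slack)
  C2: 5 − 0 = 5  (slack)
  C3: 16 − 12 = 4  (slack)
  C4: 6 − 6 = 0  (binding)
  C5: 4 − 3 = 1  (slack)

Optimal: p = 3, q = 0
Binding: C4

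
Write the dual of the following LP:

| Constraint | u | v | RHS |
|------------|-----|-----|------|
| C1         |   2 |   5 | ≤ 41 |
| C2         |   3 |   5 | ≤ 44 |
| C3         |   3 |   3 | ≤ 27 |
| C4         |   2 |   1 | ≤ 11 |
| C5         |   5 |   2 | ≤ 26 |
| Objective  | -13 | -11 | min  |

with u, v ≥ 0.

Primal min cᵀx s.t. Ax ≤ b, x ≥ 0  →  Dual max −bᵀy s.t. Aᵀy ≥ −c, y ≥ 0.

Maximize: z = -41y1 - 44y2 - 27y3 - 11y4 - 26y5

Subject to:
  2y1 + 3y2 + 3y3 + 2y4 + 5y5 ≥ 13
  5y1 + 5y2 + 3y3 + y4 + 2y5 ≥ 11
  y1, y2, y3, y4, y5 ≥ 0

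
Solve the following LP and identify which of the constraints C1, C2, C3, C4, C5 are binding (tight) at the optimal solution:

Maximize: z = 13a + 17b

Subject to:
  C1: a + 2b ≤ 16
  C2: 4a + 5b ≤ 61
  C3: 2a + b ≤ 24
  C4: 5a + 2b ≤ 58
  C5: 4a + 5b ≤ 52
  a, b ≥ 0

At a = 8, b = 4, compute slack b - a·x for each constraint:
  C1: 16 − 16 = 0  (binding)
  C2: 61 − 52 = 9  (slack)
  C3: 24 − 20 = 4  (slack)
  C4: 58 − 48 = 10  (slack)
  C5: 52 − 52 = 0  (binding)

Optimal: a = 8, b = 4
Binding: C1, C5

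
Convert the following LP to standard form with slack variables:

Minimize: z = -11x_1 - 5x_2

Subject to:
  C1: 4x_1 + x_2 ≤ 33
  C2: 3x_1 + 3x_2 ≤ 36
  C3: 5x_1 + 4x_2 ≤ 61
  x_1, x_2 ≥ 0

min z = -11x_1 - 5x_2

s.t.
  4x_1 + x_2 + s1 = 33
  3x_1 + 3x_2 + s2 = 36
  5x_1 + 4x_2 + s3 = 61
  x_1, x_2, s1, s2, s3 ≥ 0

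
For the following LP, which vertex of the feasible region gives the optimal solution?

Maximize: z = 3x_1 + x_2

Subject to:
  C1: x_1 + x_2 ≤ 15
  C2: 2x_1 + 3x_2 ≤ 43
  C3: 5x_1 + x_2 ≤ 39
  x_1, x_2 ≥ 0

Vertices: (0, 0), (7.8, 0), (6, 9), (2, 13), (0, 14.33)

Evaluate the objective at each vertex of the feasible region:
  z(0, 0) = 0
  z(7.8, 0) = 23.4
  z(6, 9) = 27  ←
  z(2, 13) = 19
  z(0, 14.33) = 14.33
The maximum is at x_1 = 6, x_2 = 9.

(6, 9)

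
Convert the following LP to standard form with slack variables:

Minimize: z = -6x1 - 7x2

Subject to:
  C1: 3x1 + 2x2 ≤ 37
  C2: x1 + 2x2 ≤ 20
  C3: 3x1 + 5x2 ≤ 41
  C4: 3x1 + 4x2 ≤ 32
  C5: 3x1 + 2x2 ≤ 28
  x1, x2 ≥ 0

min z = -6x1 - 7x2

s.t.
  3x1 + 2x2 + s1 = 37
  x1 + 2x2 + s2 = 20
  3x1 + 5x2 + s3 = 41
  3x1 + 4x2 + s4 = 32
  3x1 + 2x2 + s5 = 28
  x1, x2, s1, s2, s3, s4, s5 ≥ 0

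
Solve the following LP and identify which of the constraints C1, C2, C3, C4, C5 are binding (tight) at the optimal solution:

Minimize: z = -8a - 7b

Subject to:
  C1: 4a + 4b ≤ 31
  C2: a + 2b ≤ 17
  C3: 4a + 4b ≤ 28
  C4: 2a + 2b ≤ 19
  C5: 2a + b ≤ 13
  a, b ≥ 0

At a = 6, b = 1, compute slack b - a·x for each constraint:
  C1: 31 − 28 = 3  (slack)
  C2: 17 − 8 = 9  (slack)
  C3: 28 − 28 = 0  (binding)
  C4: 19 − 14 = 5  (slack)
  C5: 13 − 13 = 0  (binding)

Optimal: a = 6, b = 1
Binding: C3, C5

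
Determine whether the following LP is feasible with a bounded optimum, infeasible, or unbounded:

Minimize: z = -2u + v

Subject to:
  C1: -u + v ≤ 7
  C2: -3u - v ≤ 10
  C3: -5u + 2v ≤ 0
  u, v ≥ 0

Unbounded (objective can decrease without bound)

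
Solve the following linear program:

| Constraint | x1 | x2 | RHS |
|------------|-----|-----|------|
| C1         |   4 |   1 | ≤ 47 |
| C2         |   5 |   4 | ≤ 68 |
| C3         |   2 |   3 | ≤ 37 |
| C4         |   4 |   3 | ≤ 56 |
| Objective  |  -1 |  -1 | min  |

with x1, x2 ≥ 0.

Evaluate the objective at each vertex of the feasible region:
  z(0, 0) = 0
  z(11.75, 0) = -11.75
  z(10.91, 3.364) = -14.27
  z(8, 7) = -15  ←
  z(0, 12.33) = -12.33
The minimum is at x1 = 8, x2 = 7.

x1 = 8, x2 = 7, z = -15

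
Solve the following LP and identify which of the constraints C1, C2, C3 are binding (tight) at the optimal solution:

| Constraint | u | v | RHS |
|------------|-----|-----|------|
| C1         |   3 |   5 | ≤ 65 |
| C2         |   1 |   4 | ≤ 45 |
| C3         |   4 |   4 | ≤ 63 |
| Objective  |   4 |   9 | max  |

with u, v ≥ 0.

At u = 5, v = 10, compute slack b - a·x for each constraint:
  C1: 65 − 65 = 0  (binding)
  C2: 45 − 45 = 0  (binding)
  C3: 63 − 60 = 3  (slack)

Optimal: u = 5, v = 10
Binding: C1, C2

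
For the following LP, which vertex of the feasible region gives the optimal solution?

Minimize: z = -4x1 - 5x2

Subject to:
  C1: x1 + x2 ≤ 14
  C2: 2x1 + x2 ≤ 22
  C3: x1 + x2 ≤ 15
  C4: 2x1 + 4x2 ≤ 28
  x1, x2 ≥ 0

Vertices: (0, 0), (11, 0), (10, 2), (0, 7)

Evaluate the objective at each vertex of the feasible region:
  z(0, 0) = 0
  z(11, 0) = -44
  z(10, 2) = -50  ←
  z(0, 7) = -35
The minimum is at x1 = 10, x2 = 2.

(10, 2)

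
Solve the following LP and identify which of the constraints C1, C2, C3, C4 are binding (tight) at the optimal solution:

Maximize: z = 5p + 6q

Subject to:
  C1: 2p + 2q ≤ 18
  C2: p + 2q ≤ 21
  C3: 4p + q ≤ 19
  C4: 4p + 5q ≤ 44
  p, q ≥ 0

At p = 1, q = 8, compute slack b - a·x for each constraint:
  C1: 18 − 18 = 0  (binding)
  C2: 21 − 17 = 4  (slack)
  C3: 19 − 12 = 7  (slack)
  C4: 44 − 44 = 0  (binding)

Optimal: p = 1, q = 8
Binding: C1, C4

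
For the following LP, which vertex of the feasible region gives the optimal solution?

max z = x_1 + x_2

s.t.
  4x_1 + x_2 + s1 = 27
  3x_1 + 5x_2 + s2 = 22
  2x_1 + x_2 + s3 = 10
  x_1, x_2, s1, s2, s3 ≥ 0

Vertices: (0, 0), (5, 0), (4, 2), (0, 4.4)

Evaluate the objective at each vertex of the feasible region:
  z(0, 0) = 0
  z(5, 0) = 5
  z(4, 2) = 6  ←
  z(0, 4.4) = 4.4
The maximum is at x_1 = 4, x_2 = 2.

(4, 2)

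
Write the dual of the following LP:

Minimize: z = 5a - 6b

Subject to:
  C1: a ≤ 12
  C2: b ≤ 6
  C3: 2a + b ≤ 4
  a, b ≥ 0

Primal min cᵀx s.t. Ax ≤ b, x ≥ 0  →  Dual max −bᵀy s.t. Aᵀy ≥ −c, y ≥ 0.

Maximize: z = -12y1 - 6y2 - 4y3

Subject to:
  y1 + 2y3 ≥ -5
  y2 + y3 ≥ 6
  y1, y2, y3 ≥ 0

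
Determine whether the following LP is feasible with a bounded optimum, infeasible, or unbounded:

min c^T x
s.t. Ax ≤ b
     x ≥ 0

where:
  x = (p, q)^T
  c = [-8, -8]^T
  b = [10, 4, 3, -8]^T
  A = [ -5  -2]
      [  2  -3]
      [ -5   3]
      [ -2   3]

Infeasible (no feasible solution exists)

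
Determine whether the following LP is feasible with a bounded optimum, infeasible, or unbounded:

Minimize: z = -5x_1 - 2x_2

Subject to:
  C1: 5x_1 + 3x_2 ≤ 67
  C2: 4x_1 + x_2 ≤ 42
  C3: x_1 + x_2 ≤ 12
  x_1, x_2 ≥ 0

Feasible with a bounded optimal solution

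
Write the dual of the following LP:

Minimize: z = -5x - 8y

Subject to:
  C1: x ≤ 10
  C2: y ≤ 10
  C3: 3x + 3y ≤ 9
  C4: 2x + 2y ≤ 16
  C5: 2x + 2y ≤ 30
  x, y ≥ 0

Primal min cᵀx s.t. Ax ≤ b, x ≥ 0  →  Dual max −bᵀy s.t. Aᵀy ≥ −c, y ≥ 0.

Maximize: z = -10y1 - 10y2 - 9y3 - 16y4 - 30y5

Subject to:
  y1 + 3y3 + 2y4 + 2y5 ≥ 5
  y2 + 3y3 + 2y4 + 2y5 ≥ 8
  y1, y2, y3, y4, y5 ≥ 0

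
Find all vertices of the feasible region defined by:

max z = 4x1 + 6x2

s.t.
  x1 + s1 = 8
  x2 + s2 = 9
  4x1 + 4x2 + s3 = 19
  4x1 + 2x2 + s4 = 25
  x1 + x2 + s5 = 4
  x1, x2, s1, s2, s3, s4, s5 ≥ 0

(0, 0), (4, 0), (0, 4)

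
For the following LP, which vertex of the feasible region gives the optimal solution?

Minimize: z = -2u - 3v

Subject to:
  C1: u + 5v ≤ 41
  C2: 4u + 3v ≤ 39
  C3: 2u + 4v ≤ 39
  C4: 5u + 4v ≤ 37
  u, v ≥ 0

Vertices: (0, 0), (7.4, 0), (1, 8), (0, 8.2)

Evaluate the objective at each vertex of the feasible region:
  z(0, 0) = 0
  z(7.4, 0) = -14.8
  z(1, 8) = -26  ←
  z(0, 8.2) = -24.6
The minimum is at u = 1, v = 8.

(1, 8)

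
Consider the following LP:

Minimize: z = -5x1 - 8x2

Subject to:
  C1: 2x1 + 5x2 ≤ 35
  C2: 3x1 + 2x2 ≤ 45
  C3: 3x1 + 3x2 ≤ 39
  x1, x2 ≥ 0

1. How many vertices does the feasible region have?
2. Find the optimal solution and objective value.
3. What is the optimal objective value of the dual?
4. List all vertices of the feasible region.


1. 4
2. x1 = 10, x2 = 3, z = -74
3. -74
4. (0, 0), (13, 0), (10, 3), (0, 7)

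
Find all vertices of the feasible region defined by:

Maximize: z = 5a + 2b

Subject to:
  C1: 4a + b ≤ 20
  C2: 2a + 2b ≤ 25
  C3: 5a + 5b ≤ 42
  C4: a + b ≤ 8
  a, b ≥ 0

(0, 0), (5, 0), (4, 4), (0, 8)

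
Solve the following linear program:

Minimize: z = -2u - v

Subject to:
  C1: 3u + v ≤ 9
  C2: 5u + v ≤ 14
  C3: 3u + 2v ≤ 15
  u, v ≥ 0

Evaluate the objective at each vertex of the feasible region:
  z(0, 0) = 0
  z(2.8, 0) = -5.6
  z(2.5, 1.5) = -6.5
  z(1, 6) = -8  ←
  z(0, 7.5) = -7.5
The minimum is at u = 1, v = 6.

u = 1, v = 6, z = -8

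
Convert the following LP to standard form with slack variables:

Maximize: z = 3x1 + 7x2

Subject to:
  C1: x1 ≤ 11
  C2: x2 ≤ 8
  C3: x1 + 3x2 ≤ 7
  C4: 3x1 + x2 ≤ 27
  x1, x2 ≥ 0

max z = 3x1 + 7x2

s.t.
  x1 + s1 = 11
  x2 + s2 = 8
  x1 + 3x2 + s3 = 7
  3x1 + x2 + s4 = 27
  x1, x2, s1, s2, s3, s4 ≥ 0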